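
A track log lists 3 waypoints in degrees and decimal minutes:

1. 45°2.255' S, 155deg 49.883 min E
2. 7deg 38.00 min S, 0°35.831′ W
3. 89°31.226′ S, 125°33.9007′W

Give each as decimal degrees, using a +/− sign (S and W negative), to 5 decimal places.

Point 1:
  Latitude: 45 + 2.255/60 = 45.037583
  hemisphere S, so the sign is −
  Longitude: 155 + 49.883/60 = 155.831383
  E → positive
Point 2:
  Lat: 7 + 38/60 = 7.633333
  S → negative
  Lon: 35.831′ = 0.597183°; total 0.597183
  W → negative
Point 3:
  Lat: 89 + 31.226/60 = 89.520433
  S → negative
  λ: 125 + 33.9007/60 = 125.565012
  hemisphere W, so the sign is −

1. -45.03758, 155.83138
2. -7.63333, -0.59718
3. -89.52043, -125.56501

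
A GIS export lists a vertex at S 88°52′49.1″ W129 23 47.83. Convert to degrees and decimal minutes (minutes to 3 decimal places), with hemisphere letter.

88° 52.818′ S, 129° 23.797′ W

Lat: seconds/60 = 0.81833; minutes = 52 + 0.81833 = 52.81833
λ: 23 + 47.83/60 = 23.79717′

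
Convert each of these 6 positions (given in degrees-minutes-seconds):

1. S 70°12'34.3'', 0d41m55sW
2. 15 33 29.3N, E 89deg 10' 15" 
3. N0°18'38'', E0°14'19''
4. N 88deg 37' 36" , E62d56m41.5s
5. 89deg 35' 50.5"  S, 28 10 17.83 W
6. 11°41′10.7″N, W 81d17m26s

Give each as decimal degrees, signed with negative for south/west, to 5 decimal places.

Point 1:
  Lat: 70 + 12/60 + 34.3/3600 = 70.209528
  S ⇒ negate
  Longitude: 0° + 41/60 + 55/3600 = 0 + 0.683333 + 0.015278 = 0.698611
  hemisphere W, so the sign is −
Point 2:
  φ: 15 + 33/60 + 29.3/3600 = 15.558139
  N → positive
  λ: 89 + 10/60 + 15/3600 = 89.170833
  E ⇒ keep positive
Point 3:
  Lat: 0 + 18/60 + 38/3600 = 0.310556
  N ⇒ keep positive
  Lon: 0° + 14/60 + 19/3600 = 0 + 0.233333 + 0.005278 = 0.238611
  E ⇒ keep positive
Point 4:
  φ: 88° + 37/60 + 36/3600 = 88 + 0.616667 + 0.010000 = 88.626667
  N ⇒ keep positive
  Longitude: 62 + 56/60 + 41.5/3600 = 62.944861
  E ⇒ keep positive
Point 5:
  Latitude: 89° + 35/60 + 50.5/3600 = 89 + 0.583333 + 0.014028 = 89.597361
  hemisphere S, so the sign is −
  λ: 28° + 10/60 + 17.83/3600 = 28 + 0.166667 + 0.004953 = 28.171619
  hemisphere W, so the sign is −
Point 6:
  Lat: 41′ + 10.7″ = 41.17833′; 11 + 41.17833/60 = 11.686306
  N → positive
  Lon: 81 + 17/60 + 26/3600 = 81.290556
  hemisphere W, so the sign is −

1. -70.20953, -0.69861
2. 15.55814, 89.17083
3. 0.31056, 0.23861
4. 88.62667, 62.94486
5. -89.59736, -28.17162
6. 11.68631, -81.29056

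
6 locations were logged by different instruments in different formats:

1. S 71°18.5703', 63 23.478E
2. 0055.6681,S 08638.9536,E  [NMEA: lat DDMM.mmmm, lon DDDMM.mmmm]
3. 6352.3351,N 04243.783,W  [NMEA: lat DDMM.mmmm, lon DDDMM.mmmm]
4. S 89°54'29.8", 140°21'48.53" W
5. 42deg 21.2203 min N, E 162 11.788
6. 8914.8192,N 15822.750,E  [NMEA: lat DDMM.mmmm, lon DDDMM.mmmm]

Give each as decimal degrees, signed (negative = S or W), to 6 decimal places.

Point 1:
  φ: 71 + 18.5703/60 = 71.3095050
  hemisphere S, so the sign is −
  λ: 63 + 23.478/60 = 63.3913000
  E ⇒ keep positive
Point 2:
  Latitude: split at 2 digits → 00° and 55.6681′; 0 + 55.6681/60 = 0.9278017
  S ⇒ negate
  λ: split at 3 digits → 086° and 38.9536′; 86 + 38.9536/60 = 86.6492267
  E ⇒ keep positive
Point 3:
  φ: split at 2 digits → 63° and 52.3351′; 63 + 52.3351/60 = 63.8722517
  N ⇒ keep positive
  Longitude: degrees = first 3 digits = 42, minutes = 43.783; 42 + 43.783/60 = 42.7297167
  W ⇒ negate
Point 4:
  Latitude: 54′ + 29.8″ = 54.49667′; 89 + 54.49667/60 = 89.9082778
  hemisphere S, so the sign is −
  λ: 140° + 21/60 + 48.53/3600 = 140 + 0.350000 + 0.013481 = 140.3634806
  W ⇒ negate
Point 5:
  Latitude: 21.2203′ = 0.353672°; total 42.3536717
  N → positive
  Lon: 162 + 11.788/60 = 162.1964667
  E → positive
Point 6:
  Lat: degrees = first 2 digits = 89, minutes = 14.8192; 89 + 14.8192/60 = 89.2469867
  N → positive
  λ: split at 3 digits → 158° and 22.75′; 158 + 22.75/60 = 158.3791667
  E ⇒ keep positive

1. -71.309505, 63.391300
2. -0.927802, 86.649227
3. 63.872252, -42.729717
4. -89.908278, -140.363481
5. 42.353672, 162.196467
6. 89.246987, 158.379167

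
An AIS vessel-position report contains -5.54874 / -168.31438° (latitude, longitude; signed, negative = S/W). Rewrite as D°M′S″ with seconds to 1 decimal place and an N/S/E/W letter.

5°32′55.5″ S, 168°18′51.8″ W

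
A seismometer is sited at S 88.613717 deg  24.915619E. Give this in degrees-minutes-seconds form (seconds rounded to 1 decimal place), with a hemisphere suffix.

88°36′49.4″ S, 24°54′56.2″ E

Lat: 0.613717° → 36.82302′; 0.82302 × 60 = 49.381″
Longitude: whole degrees 24; 54.93714′ → 54′ and 56.228″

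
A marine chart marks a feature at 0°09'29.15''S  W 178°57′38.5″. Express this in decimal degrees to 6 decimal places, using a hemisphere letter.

0.158097° S, 178.960694° W

φ: 0 + 9/60 + 29.15/3600 = 0.1580972
Lon: 57′ + 38.5″ = 57.64167′; 178 + 57.64167/60 = 178.9606944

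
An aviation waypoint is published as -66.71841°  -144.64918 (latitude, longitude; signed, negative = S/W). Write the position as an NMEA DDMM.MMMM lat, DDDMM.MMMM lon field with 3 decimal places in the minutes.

6643.105,S / 14438.951,W

Latitude is negative → S; |value| = 66.718410
φ: 66° + 0.718410 × 60 = 66° 43.10460′
Longitude is negative → W; |value| = 144.649180
Lon: minutes = (144.649180 − 144) × 60 = 38.95080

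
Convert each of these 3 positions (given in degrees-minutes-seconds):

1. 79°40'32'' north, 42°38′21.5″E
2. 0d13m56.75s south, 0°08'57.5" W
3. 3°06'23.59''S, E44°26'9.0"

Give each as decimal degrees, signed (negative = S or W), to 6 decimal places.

Point 1:
  φ: 40′ + 32″ = 40.53333′; 79 + 40.53333/60 = 79.6755556
  N → positive
  λ: 42 + 38/60 + 21.5/3600 = 42.6393056
  E → positive
Point 2:
  Latitude: 13′ + 56.75″ = 13.94583′; 0 + 13.94583/60 = 0.2324306
  hemisphere S, so the sign is −
  Lon: 0° + 8/60 + 57.5/3600 = 0 + 0.133333 + 0.015972 = 0.1493056
  W ⇒ negate
Point 3:
  Lat: 3° + 6/60 + 23.59/3600 = 3 + 0.100000 + 0.006553 = 3.1065528
  S ⇒ negate
  λ: 44° + 26/60 + 9/3600 = 44 + 0.433333 + 0.002500 = 44.4358333
  E ⇒ keep positive

1. 79.675556, 42.639306
2. -0.232431, -0.149306
3. -3.106553, 44.435833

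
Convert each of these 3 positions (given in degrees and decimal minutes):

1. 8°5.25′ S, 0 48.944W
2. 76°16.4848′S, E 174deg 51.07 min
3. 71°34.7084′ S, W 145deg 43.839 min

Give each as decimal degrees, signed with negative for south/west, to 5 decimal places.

1. -8.08750, -0.81573
2. -76.27475, 174.85117
3. -71.57847, -145.73065

Point 1:
  Lat: 8 + 5.25/60 = 8.087500
  S ⇒ negate
  λ: 0 + 48.944/60 = 0.815733
  hemisphere W, so the sign is −
Point 2:
  Lat: 16.4848′ = 0.274747°; total 76.274747
  hemisphere S, so the sign is −
  Lon: 51.07′ = 0.851167°; total 174.851167
  E ⇒ keep positive
Point 3:
  Latitude: 34.7084′ = 0.578473°; total 71.578473
  S ⇒ negate
  Lon: 145 + 43.839/60 = 145.730650
  W → negative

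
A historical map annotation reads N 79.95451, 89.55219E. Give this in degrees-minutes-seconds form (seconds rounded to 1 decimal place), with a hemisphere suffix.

Latitude: 0.954510° → 57.27060′; 0.27060 × 60 = 16.236″
Longitude: 0.552190° → 33.13140′; 0.13140 × 60 = 7.884″

79°57′16.2″ N, 89°33′7.9″ E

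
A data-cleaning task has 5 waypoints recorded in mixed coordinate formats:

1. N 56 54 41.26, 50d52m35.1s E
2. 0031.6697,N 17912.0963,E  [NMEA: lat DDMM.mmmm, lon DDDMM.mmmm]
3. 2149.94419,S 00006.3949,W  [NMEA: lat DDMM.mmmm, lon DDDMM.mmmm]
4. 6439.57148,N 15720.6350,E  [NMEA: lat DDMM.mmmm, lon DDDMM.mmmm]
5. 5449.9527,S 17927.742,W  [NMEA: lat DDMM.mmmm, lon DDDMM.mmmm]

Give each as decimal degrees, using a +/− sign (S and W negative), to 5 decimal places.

1. 56.91146, 50.87642
2. 0.52783, 179.20161
3. -21.83240, -0.10658
4. 64.65952, 157.34392
5. -54.83255, -179.46237

Point 1:
  φ: 56° + 54/60 + 41.26/3600 = 56 + 0.900000 + 0.011461 = 56.911461
  N ⇒ keep positive
  Lon: 50° + 52/60 + 35.1/3600 = 50 + 0.866667 + 0.009750 = 50.876417
  E → positive
Point 2:
  φ: degrees = first 2 digits = 0, minutes = 31.6697; 0 + 31.6697/60 = 0.527828
  N ⇒ keep positive
  Lon: degrees = first 3 digits = 179, minutes = 12.0963; 179 + 12.0963/60 = 179.201605
  E ⇒ keep positive
Point 3:
  φ: degrees = first 2 digits = 21, minutes = 49.94419; 21 + 49.94419/60 = 21.832403
  S ⇒ negate
  Lon: degrees = first 3 digits = 0, minutes = 6.3949; 0 + 6.3949/60 = 0.106582
  W → negative
Point 4:
  Latitude: split at 2 digits → 64° and 39.57148′; 64 + 39.57148/60 = 64.659525
  N → positive
  λ: degrees = first 3 digits = 157, minutes = 20.635; 157 + 20.635/60 = 157.343917
  E ⇒ keep positive
Point 5:
  φ: degrees = first 2 digits = 54, minutes = 49.9527; 54 + 49.9527/60 = 54.832545
  S → negative
  λ: degrees = first 3 digits = 179, minutes = 27.742; 179 + 27.742/60 = 179.462367
  hemisphere W, so the sign is −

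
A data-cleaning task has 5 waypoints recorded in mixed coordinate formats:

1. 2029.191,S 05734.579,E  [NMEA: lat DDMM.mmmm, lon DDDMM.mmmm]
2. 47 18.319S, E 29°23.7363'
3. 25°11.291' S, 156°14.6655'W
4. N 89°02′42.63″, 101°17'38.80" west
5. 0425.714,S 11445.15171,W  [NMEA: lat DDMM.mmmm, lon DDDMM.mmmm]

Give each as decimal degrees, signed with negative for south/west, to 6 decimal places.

1. -20.486517, 57.576317
2. -47.305317, 29.395605
3. -25.188183, -156.244425
4. 89.045175, -101.294111
5. -4.428567, -114.752529

Point 1:
  Latitude: split at 2 digits → 20° and 29.191′; 20 + 29.191/60 = 20.4865167
  S ⇒ negate
  Lon: split at 3 digits → 057° and 34.579′; 57 + 34.579/60 = 57.5763167
  E ⇒ keep positive
Point 2:
  Latitude: 18.319′ = 0.305317°; total 47.3053167
  hemisphere S, so the sign is −
  λ: 29 + 23.7363/60 = 29.3956050
  E ⇒ keep positive
Point 3:
  φ: 11.291′ = 0.188183°; total 25.1881833
  S ⇒ negate
  λ: 156 + 14.6655/60 = 156.2444250
  W ⇒ negate
Point 4:
  φ: 2′ + 42.63″ = 2.71050′; 89 + 2.71050/60 = 89.0451750
  N ⇒ keep positive
  Lon: 101° + 17/60 + 38.8/3600 = 101 + 0.283333 + 0.010778 = 101.2941111
  W → negative
Point 5:
  φ: split at 2 digits → 04° and 25.714′; 4 + 25.714/60 = 4.4285667
  S → negative
  λ: split at 3 digits → 114° and 45.15171′; 114 + 45.15171/60 = 114.7525285
  hemisphere W, so the sign is −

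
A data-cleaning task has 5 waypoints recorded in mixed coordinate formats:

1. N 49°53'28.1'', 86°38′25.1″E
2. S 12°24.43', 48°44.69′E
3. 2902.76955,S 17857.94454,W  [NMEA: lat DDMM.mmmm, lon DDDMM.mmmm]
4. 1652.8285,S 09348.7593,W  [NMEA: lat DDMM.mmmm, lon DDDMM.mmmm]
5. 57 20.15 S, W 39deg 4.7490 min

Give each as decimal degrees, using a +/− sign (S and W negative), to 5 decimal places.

1. 49.89114, 86.64031
2. -12.40717, 48.74483
3. -29.04616, -178.96574
4. -16.88048, -93.81266
5. -57.33583, -39.07915

Point 1:
  φ: 49 + 53/60 + 28.1/3600 = 49.891139
  N → positive
  Longitude: 38′ + 25.1″ = 38.41833′; 86 + 38.41833/60 = 86.640306
  E ⇒ keep positive
Point 2:
  Latitude: 24.43′ = 0.407167°; total 12.407167
  hemisphere S, so the sign is −
  λ: 48 + 44.69/60 = 48.744833
  E ⇒ keep positive
Point 3:
  φ: degrees = first 2 digits = 29, minutes = 2.76955; 29 + 2.76955/60 = 29.046159
  hemisphere S, so the sign is −
  λ: split at 3 digits → 178° and 57.94454′; 178 + 57.94454/60 = 178.965742
  W ⇒ negate
Point 4:
  φ: split at 2 digits → 16° and 52.8285′; 16 + 52.8285/60 = 16.880475
  hemisphere S, so the sign is −
  Lon: degrees = first 3 digits = 93, minutes = 48.7593; 93 + 48.7593/60 = 93.812655
  W → negative
Point 5:
  Latitude: 20.15′ = 0.335833°; total 57.335833
  S → negative
  λ: 39 + 4.749/60 = 39.079150
  W → negative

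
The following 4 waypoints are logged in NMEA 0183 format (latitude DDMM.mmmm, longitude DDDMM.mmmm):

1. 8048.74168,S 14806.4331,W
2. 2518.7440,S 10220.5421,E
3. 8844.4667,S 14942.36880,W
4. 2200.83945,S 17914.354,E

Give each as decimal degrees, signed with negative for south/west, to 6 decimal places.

1. -80.812361, -148.107218
2. -25.312400, 102.342368
3. -88.741112, -149.706147
4. -22.013991, 179.239233

Point 1:
  Latitude: split at 2 digits → 80° and 48.74168′; 80 + 48.74168/60 = 80.8123613
  S ⇒ negate
  Lon: degrees = first 3 digits = 148, minutes = 6.4331; 148 + 6.4331/60 = 148.1072183
  W → negative
Point 2:
  Latitude: split at 2 digits → 25° and 18.744′; 25 + 18.744/60 = 25.3124000
  S ⇒ negate
  Longitude: split at 3 digits → 102° and 20.5421′; 102 + 20.5421/60 = 102.3423683
  E ⇒ keep positive
Point 3:
  φ: degrees = first 2 digits = 88, minutes = 44.4667; 88 + 44.4667/60 = 88.7411117
  S → negative
  Lon: degrees = first 3 digits = 149, minutes = 42.3688; 149 + 42.3688/60 = 149.7061467
  W → negative
Point 4:
  Lat: degrees = first 2 digits = 22, minutes = 0.83945; 22 + 0.83945/60 = 22.0139908
  S ⇒ negate
  Longitude: degrees = first 3 digits = 179, minutes = 14.354; 179 + 14.354/60 = 179.2392333
  E → positive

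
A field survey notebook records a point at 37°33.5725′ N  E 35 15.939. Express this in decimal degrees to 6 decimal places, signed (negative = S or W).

37.559542, 35.265650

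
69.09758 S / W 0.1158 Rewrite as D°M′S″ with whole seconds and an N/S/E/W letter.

69°05′51″ S, 0°06′57″ W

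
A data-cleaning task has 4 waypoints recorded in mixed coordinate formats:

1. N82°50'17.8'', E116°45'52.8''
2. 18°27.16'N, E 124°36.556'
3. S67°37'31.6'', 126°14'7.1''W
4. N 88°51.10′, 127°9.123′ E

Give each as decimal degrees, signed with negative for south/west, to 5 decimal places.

1. 82.83828, 116.76467
2. 18.45267, 124.60927
3. -67.62544, -126.23531
4. 88.85167, 127.15205

Point 1:
  Latitude: 82° + 50/60 + 17.8/3600 = 82 + 0.833333 + 0.004944 = 82.838278
  N ⇒ keep positive
  Lon: 45′ + 52.8″ = 45.88000′; 116 + 45.88000/60 = 116.764667
  E → positive
Point 2:
  Latitude: 18 + 27.16/60 = 18.452667
  N → positive
  Lon: 124 + 36.556/60 = 124.609267
  E → positive
Point 3:
  Lat: 67 + 37/60 + 31.6/3600 = 67.625444
  hemisphere S, so the sign is −
  Lon: 126° + 14/60 + 7.1/3600 = 126 + 0.233333 + 0.001972 = 126.235306
  W → negative
Point 4:
  Latitude: 51.1′ = 0.851667°; total 88.851667
  N ⇒ keep positive
  Lon: 127 + 9.123/60 = 127.152050
  E ⇒ keep positive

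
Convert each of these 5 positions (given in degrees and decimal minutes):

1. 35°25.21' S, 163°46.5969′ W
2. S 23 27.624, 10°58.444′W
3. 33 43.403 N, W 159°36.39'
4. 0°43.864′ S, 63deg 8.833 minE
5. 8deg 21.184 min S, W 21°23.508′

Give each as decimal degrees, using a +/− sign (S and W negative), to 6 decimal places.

Point 1:
  Lat: 35 + 25.21/60 = 35.4201667
  S → negative
  Lon: 46.5969′ = 0.776615°; total 163.7766150
  hemisphere W, so the sign is −
Point 2:
  φ: 23 + 27.624/60 = 23.4604000
  S → negative
  λ: 10 + 58.444/60 = 10.9740667
  W ⇒ negate
Point 3:
  φ: 33 + 43.403/60 = 33.7233833
  N ⇒ keep positive
  λ: 36.39′ = 0.606500°; total 159.6065000
  W → negative
Point 4:
  φ: 43.864′ = 0.731067°; total 0.7310667
  hemisphere S, so the sign is −
  Longitude: 63 + 8.833/60 = 63.1472167
  E ⇒ keep positive
Point 5:
  Lat: 8 + 21.184/60 = 8.3530667
  S ⇒ negate
  Lon: 21 + 23.508/60 = 21.3918000
  hemisphere W, so the sign is −

1. -35.420167, -163.776615
2. -23.460400, -10.974067
3. 33.723383, -159.606500
4. -0.731067, 63.147217
5. -8.353067, -21.391800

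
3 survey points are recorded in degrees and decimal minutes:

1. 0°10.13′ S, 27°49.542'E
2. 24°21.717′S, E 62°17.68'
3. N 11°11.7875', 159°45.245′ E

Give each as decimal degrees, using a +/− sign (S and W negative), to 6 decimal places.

Point 1:
  Latitude: 10.13′ = 0.168833°; total 0.1688333
  S → negative
  Longitude: 27 + 49.542/60 = 27.8257000
  E ⇒ keep positive
Point 2:
  Latitude: 24 + 21.717/60 = 24.3619500
  S → negative
  Lon: 17.68′ = 0.294667°; total 62.2946667
  E ⇒ keep positive
Point 3:
  Lat: 11 + 11.7875/60 = 11.1964583
  N ⇒ keep positive
  Longitude: 159 + 45.245/60 = 159.7540833
  E ⇒ keep positive

1. -0.168833, 27.825700
2. -24.361950, 62.294667
3. 11.196458, 159.754083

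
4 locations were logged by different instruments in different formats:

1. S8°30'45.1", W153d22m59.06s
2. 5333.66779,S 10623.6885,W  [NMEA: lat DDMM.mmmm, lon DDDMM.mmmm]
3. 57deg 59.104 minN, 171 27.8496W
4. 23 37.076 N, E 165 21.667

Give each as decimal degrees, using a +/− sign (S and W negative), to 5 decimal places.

Point 1:
  Latitude: 30′ + 45.1″ = 30.75167′; 8 + 30.75167/60 = 8.512528
  hemisphere S, so the sign is −
  λ: 22′ + 59.06″ = 22.98433′; 153 + 22.98433/60 = 153.383072
  W ⇒ negate
Point 2:
  Lat: degrees = first 2 digits = 53, minutes = 33.66779; 53 + 33.66779/60 = 53.561130
  hemisphere S, so the sign is −
  Lon: split at 3 digits → 106° and 23.6885′; 106 + 23.6885/60 = 106.394808
  W → negative
Point 3:
  φ: 59.104′ = 0.985067°; total 57.985067
  N ⇒ keep positive
  Lon: 27.8496′ = 0.464160°; total 171.464160
  W ⇒ negate
Point 4:
  Latitude: 37.076′ = 0.617933°; total 23.617933
  N → positive
  Lon: 165 + 21.667/60 = 165.361117
  E ⇒ keep positive

1. -8.51253, -153.38307
2. -53.56113, -106.39481
3. 57.98507, -171.46416
4. 23.61793, 165.36112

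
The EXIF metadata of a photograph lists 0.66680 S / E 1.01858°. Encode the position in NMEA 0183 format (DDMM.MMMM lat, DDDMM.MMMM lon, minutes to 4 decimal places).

φ: minutes = (0.666800 − 0) × 60 = 40.008000
Lon: minutes = (1.018580 − 1) × 60 = 1.114800

0040.0080,S / 00101.1148,E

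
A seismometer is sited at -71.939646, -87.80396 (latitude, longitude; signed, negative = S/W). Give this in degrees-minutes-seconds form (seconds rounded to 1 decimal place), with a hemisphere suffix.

71°56′22.7″ S, 87°48′14.3″ W

Latitude is negative → S; |value| = 71.939646
φ: 0.939646° → 56.37876′; 0.37876 × 60 = 22.726″
Longitude is negative → W; |value| = 87.803960
Lon: whole degrees 87; 48.23760′ → 48′ and 14.256″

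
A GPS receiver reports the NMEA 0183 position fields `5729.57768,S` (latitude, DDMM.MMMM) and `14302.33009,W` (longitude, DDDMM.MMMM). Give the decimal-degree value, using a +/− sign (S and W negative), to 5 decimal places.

Lat: split at 2 digits → 57° and 29.57768′; 57 + 29.57768/60 = 57.492961
S → negative
λ: degrees = first 3 digits = 143, minutes = 2.33009; 143 + 2.33009/60 = 143.038835
hemisphere W, so the sign is −

-57.49296, -143.03883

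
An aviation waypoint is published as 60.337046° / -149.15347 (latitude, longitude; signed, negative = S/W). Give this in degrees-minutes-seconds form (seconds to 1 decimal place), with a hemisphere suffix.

φ: 0.337046° → 20.22276′; 0.22276 × 60 = 13.366″
Longitude is negative → W; |value| = 149.153470
λ: 0.153470 × 60 = 9.20820′ → 9′, remainder × 60 = 12.492″

60°20′13.4″ N, 149°09′12.5″ W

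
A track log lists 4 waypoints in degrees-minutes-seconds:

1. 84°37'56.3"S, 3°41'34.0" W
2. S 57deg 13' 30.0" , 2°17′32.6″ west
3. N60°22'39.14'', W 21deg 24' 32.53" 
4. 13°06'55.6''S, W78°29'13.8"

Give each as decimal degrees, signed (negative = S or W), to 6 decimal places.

1. -84.632306, -3.692778
2. -57.225000, -2.292389
3. 60.377539, -21.409036
4. -13.115444, -78.487167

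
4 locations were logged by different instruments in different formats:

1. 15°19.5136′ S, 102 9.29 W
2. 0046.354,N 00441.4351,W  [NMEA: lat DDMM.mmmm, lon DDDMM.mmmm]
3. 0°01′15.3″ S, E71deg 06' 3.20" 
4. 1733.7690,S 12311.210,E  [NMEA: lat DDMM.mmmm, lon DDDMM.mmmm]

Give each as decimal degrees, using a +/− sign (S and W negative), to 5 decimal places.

1. -15.32523, -102.15483
2. 0.77257, -4.69059
3. -0.02092, 71.10089
4. -17.56282, 123.18683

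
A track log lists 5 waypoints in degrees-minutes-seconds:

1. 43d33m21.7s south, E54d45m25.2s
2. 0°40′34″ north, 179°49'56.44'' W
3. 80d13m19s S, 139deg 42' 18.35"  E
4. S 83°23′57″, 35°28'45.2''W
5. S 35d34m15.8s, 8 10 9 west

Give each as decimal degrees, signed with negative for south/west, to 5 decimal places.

1. -43.55603, 54.75700
2. 0.67611, -179.83234
3. -80.22194, 139.70510
4. -83.39917, -35.47922
5. -35.57106, -8.16917

Point 1:
  Lat: 43 + 33/60 + 21.7/3600 = 43.556028
  S → negative
  Longitude: 54° + 45/60 + 25.2/3600 = 54 + 0.750000 + 0.007000 = 54.757000
  E ⇒ keep positive
Point 2:
  φ: 0° + 40/60 + 34/3600 = 0 + 0.666667 + 0.009444 = 0.676111
  N ⇒ keep positive
  Longitude: 49′ + 56.44″ = 49.94067′; 179 + 49.94067/60 = 179.832344
  W → negative
Point 3:
  Lat: 80° + 13/60 + 19/3600 = 80 + 0.216667 + 0.005278 = 80.221944
  hemisphere S, so the sign is −
  Longitude: 139 + 42/60 + 18.35/3600 = 139.705097
  E → positive
Point 4:
  φ: 23′ + 57″ = 23.95000′; 83 + 23.95000/60 = 83.399167
  S → negative
  Longitude: 28′ + 45.2″ = 28.75333′; 35 + 28.75333/60 = 35.479222
  W → negative
Point 5:
  φ: 35 + 34/60 + 15.8/3600 = 35.571056
  S ⇒ negate
  λ: 8 + 10/60 + 9/3600 = 8.169167
  hemisphere W, so the sign is −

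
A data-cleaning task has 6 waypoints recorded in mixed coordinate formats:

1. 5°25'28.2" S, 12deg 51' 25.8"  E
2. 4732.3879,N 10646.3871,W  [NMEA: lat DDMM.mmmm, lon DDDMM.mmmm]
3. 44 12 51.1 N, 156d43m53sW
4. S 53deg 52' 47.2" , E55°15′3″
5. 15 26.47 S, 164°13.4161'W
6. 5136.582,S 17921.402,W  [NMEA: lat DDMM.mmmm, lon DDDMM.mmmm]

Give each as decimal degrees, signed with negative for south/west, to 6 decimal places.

Point 1:
  Lat: 25′ + 28.2″ = 25.47000′; 5 + 25.47000/60 = 5.4245000
  S ⇒ negate
  Lon: 12 + 51/60 + 25.8/3600 = 12.8571667
  E ⇒ keep positive
Point 2:
  φ: degrees = first 2 digits = 47, minutes = 32.3879; 47 + 32.3879/60 = 47.5397983
  N → positive
  Longitude: degrees = first 3 digits = 106, minutes = 46.3871; 106 + 46.3871/60 = 106.7731183
  W ⇒ negate
Point 3:
  Lat: 12′ + 51.1″ = 12.85167′; 44 + 12.85167/60 = 44.2141944
  N ⇒ keep positive
  Longitude: 43′ + 53″ = 43.88333′; 156 + 43.88333/60 = 156.7313889
  W ⇒ negate
Point 4:
  Lat: 52′ + 47.2″ = 52.78667′; 53 + 52.78667/60 = 53.8797778
  hemisphere S, so the sign is −
  λ: 55 + 15/60 + 3/3600 = 55.2508333
  E ⇒ keep positive
Point 5:
  φ: 26.47′ = 0.441167°; total 15.4411667
  S → negative
  λ: 13.4161′ = 0.223602°; total 164.2236017
  W → negative
Point 6:
  Lat: degrees = first 2 digits = 51, minutes = 36.582; 51 + 36.582/60 = 51.6097000
  S ⇒ negate
  λ: degrees = first 3 digits = 179, minutes = 21.402; 179 + 21.402/60 = 179.3567000
  hemisphere W, so the sign is −

1. -5.424500, 12.857167
2. 47.539798, -106.773118
3. 44.214194, -156.731389
4. -53.879778, 55.250833
5. -15.441167, -164.223602
6. -51.609700, -179.356700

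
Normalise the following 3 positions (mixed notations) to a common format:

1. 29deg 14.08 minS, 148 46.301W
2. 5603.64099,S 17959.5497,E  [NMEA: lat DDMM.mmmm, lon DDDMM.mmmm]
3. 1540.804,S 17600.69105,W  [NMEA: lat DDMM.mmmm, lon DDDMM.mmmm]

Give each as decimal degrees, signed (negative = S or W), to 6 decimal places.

1. -29.234667, -148.771683
2. -56.060683, 179.992495
3. -15.680067, -176.011518

Point 1:
  Latitude: 14.08′ = 0.234667°; total 29.2346667
  S ⇒ negate
  Longitude: 46.301′ = 0.771683°; total 148.7716833
  W → negative
Point 2:
  φ: degrees = first 2 digits = 56, minutes = 3.64099; 56 + 3.64099/60 = 56.0606832
  S ⇒ negate
  Lon: split at 3 digits → 179° and 59.5497′; 179 + 59.5497/60 = 179.9924950
  E → positive
Point 3:
  φ: degrees = first 2 digits = 15, minutes = 40.804; 15 + 40.804/60 = 15.6800667
  S → negative
  Lon: degrees = first 3 digits = 176, minutes = 0.69105; 176 + 0.69105/60 = 176.0115175
  W → negative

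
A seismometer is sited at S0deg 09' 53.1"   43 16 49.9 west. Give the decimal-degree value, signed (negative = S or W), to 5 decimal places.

-0.16475, -43.28053

Lat: 9′ + 53.1″ = 9.88500′; 0 + 9.88500/60 = 0.164750
S → negative
Longitude: 16′ + 49.9″ = 16.83167′; 43 + 16.83167/60 = 43.280528
W → negative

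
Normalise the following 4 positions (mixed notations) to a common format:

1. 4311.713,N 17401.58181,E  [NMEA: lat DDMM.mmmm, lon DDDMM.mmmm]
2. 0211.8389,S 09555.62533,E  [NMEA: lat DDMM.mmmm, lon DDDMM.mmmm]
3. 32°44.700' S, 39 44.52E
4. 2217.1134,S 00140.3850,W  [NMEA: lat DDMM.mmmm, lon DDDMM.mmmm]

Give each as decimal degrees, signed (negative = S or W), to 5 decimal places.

1. 43.19522, 174.02636
2. -2.19732, 95.92709
3. -32.74500, 39.74200
4. -22.28522, -1.67308

Point 1:
  φ: degrees = first 2 digits = 43, minutes = 11.713; 43 + 11.713/60 = 43.195217
  N ⇒ keep positive
  Longitude: split at 3 digits → 174° and 1.58181′; 174 + 1.58181/60 = 174.026364
  E ⇒ keep positive
Point 2:
  Lat: degrees = first 2 digits = 2, minutes = 11.8389; 2 + 11.8389/60 = 2.197315
  S → negative
  Lon: split at 3 digits → 095° and 55.62533′; 95 + 55.62533/60 = 95.927089
  E ⇒ keep positive
Point 3:
  φ: 44.7′ = 0.745000°; total 32.745000
  hemisphere S, so the sign is −
  λ: 44.52′ = 0.742000°; total 39.742000
  E ⇒ keep positive
Point 4:
  Lat: degrees = first 2 digits = 22, minutes = 17.1134; 22 + 17.1134/60 = 22.285223
  S → negative
  λ: split at 3 digits → 001° and 40.385′; 1 + 40.385/60 = 1.673083
  W → negative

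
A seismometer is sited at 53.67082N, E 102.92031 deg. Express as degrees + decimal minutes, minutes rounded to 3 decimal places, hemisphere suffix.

53° 40.249′ N, 102° 55.219′ E

Lat: minutes = (53.670820 − 53) × 60 = 40.24920
Lon: fractional part 0.920310 → 55.21860 minutes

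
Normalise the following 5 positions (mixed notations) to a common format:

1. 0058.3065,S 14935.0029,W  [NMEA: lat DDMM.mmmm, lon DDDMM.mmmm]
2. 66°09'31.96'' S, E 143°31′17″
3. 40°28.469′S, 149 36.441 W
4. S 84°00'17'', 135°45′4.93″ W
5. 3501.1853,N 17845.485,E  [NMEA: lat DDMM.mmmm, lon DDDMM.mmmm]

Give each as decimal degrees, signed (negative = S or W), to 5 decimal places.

1. -0.97178, -149.58338
2. -66.15888, 143.52139
3. -40.47448, -149.60735
4. -84.00472, -135.75137
5. 35.01976, 178.75808

Point 1:
  φ: degrees = first 2 digits = 0, minutes = 58.3065; 0 + 58.3065/60 = 0.971775
  S → negative
  Lon: degrees = first 3 digits = 149, minutes = 35.0029; 149 + 35.0029/60 = 149.583382
  W → negative
Point 2:
  Lat: 66 + 9/60 + 31.96/3600 = 66.158878
  S → negative
  Lon: 31′ + 17″ = 31.28333′; 143 + 31.28333/60 = 143.521389
  E → positive
Point 3:
  φ: 40 + 28.469/60 = 40.474483
  hemisphere S, so the sign is −
  Longitude: 36.441′ = 0.607350°; total 149.607350
  W ⇒ negate
Point 4:
  Lat: 84° + 0/60 + 17/3600 = 84 + 0.000000 + 0.004722 = 84.004722
  S → negative
  Longitude: 135° + 45/60 + 4.93/3600 = 135 + 0.750000 + 0.001369 = 135.751369
  W → negative
Point 5:
  Lat: split at 2 digits → 35° and 1.1853′; 35 + 1.1853/60 = 35.019755
  N ⇒ keep positive
  Lon: degrees = first 3 digits = 178, minutes = 45.485; 178 + 45.485/60 = 178.758083
  E → positive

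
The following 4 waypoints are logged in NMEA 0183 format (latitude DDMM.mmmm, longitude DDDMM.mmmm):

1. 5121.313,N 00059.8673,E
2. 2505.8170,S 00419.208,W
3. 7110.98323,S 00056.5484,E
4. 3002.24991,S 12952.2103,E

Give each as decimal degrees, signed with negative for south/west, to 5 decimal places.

1. 51.35522, 0.99779
2. -25.09695, -4.32013
3. -71.18305, 0.94247
4. -30.03750, 129.87017

Point 1:
  Latitude: degrees = first 2 digits = 51, minutes = 21.313; 51 + 21.313/60 = 51.355217
  N → positive
  Longitude: split at 3 digits → 000° and 59.8673′; 0 + 59.8673/60 = 0.997788
  E → positive
Point 2:
  φ: degrees = first 2 digits = 25, minutes = 5.817; 25 + 5.817/60 = 25.096950
  S ⇒ negate
  Lon: degrees = first 3 digits = 4, minutes = 19.208; 4 + 19.208/60 = 4.320133
  hemisphere W, so the sign is −
Point 3:
  Lat: split at 2 digits → 71° and 10.98323′; 71 + 10.98323/60 = 71.183054
  hemisphere S, so the sign is −
  Lon: degrees = first 3 digits = 0, minutes = 56.5484; 0 + 56.5484/60 = 0.942473
  E ⇒ keep positive
Point 4:
  Latitude: split at 2 digits → 30° and 2.24991′; 30 + 2.24991/60 = 30.037499
  S ⇒ negate
  λ: degrees = first 3 digits = 129, minutes = 52.2103; 129 + 52.2103/60 = 129.870172
  E → positive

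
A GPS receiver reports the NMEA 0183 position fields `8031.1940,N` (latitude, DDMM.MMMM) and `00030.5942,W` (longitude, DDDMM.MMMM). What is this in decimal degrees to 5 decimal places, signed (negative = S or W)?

80.51990, -0.50990

Latitude: split at 2 digits → 80° and 31.194′; 80 + 31.194/60 = 80.519900
N → positive
Longitude: degrees = first 3 digits = 0, minutes = 30.5942; 0 + 30.5942/60 = 0.509903
hemisphere W, so the sign is −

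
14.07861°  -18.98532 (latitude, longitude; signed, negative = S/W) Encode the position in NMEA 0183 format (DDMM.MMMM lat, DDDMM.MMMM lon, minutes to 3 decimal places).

1404.717,N / 01859.119,W

Lat: minutes = (14.078610 − 14) × 60 = 4.71660
Longitude is negative → W; |value| = 18.985320
λ: minutes = (18.985320 − 18) × 60 = 59.11920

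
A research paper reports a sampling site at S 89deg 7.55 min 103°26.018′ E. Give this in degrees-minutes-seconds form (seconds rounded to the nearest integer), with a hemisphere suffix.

Lat: fractional minutes 0.55000 × 60 = 33.00″
Longitude: fractional minutes 0.01800 × 60 = 1.08″

89°07′33″ S, 103°26′1″ E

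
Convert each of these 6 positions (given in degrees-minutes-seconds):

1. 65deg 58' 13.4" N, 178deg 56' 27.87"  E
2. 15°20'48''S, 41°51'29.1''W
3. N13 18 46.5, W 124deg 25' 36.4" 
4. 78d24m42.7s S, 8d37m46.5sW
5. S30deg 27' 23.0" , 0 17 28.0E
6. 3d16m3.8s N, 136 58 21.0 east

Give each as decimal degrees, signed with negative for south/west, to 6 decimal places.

1. 65.970389, 178.941075
2. -15.346667, -41.858083
3. 13.312917, -124.426778
4. -78.411861, -8.629583
5. -30.456389, 0.291111
6. 3.267722, 136.972500

Point 1:
  Latitude: 65 + 58/60 + 13.4/3600 = 65.9703889
  N → positive
  λ: 178° + 56/60 + 27.87/3600 = 178 + 0.933333 + 0.007742 = 178.9410750
  E ⇒ keep positive
Point 2:
  φ: 15° + 20/60 + 48/3600 = 15 + 0.333333 + 0.013333 = 15.3466667
  S → negative
  λ: 41 + 51/60 + 29.1/3600 = 41.8580833
  W → negative
Point 3:
  φ: 13 + 18/60 + 46.5/3600 = 13.3129167
  N ⇒ keep positive
  λ: 25′ + 36.4″ = 25.60667′; 124 + 25.60667/60 = 124.4267778
  W → negative
Point 4:
  φ: 24′ + 42.7″ = 24.71167′; 78 + 24.71167/60 = 78.4118611
  S → negative
  Longitude: 8 + 37/60 + 46.5/3600 = 8.6295833
  W ⇒ negate
Point 5:
  Lat: 27′ + 23″ = 27.38333′; 30 + 27.38333/60 = 30.4563889
  hemisphere S, so the sign is −
  λ: 0° + 17/60 + 28/3600 = 0 + 0.283333 + 0.007778 = 0.2911111
  E ⇒ keep positive
Point 6:
  φ: 16′ + 3.8″ = 16.06333′; 3 + 16.06333/60 = 3.2677222
  N ⇒ keep positive
  λ: 136° + 58/60 + 21/3600 = 136 + 0.966667 + 0.005833 = 136.9725000
  E ⇒ keep positive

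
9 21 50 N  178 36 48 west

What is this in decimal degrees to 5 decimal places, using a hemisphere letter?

9.36389° N, 178.61333° W

Latitude: 9 + 21/60 + 50/3600 = 9.363889
Longitude: 178 + 36/60 + 48/3600 = 178.613333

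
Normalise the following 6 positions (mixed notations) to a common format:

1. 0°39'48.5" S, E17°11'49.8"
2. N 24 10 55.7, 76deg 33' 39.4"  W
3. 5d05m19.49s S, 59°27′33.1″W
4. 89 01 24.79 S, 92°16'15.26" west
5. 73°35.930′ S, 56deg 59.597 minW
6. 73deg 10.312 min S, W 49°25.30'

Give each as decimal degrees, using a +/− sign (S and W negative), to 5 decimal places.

1. -0.66347, 17.19717
2. 24.18214, -76.56094
3. -5.08875, -59.45919
4. -89.02355, -92.27091
5. -73.59883, -56.99328
6. -73.17187, -49.42167

Point 1:
  Lat: 0° + 39/60 + 48.5/3600 = 0 + 0.650000 + 0.013472 = 0.663472
  S ⇒ negate
  λ: 17° + 11/60 + 49.8/3600 = 17 + 0.183333 + 0.013833 = 17.197167
  E → positive
Point 2:
  Lat: 10′ + 55.7″ = 10.92833′; 24 + 10.92833/60 = 24.182139
  N ⇒ keep positive
  λ: 76° + 33/60 + 39.4/3600 = 76 + 0.550000 + 0.010944 = 76.560944
  hemisphere W, so the sign is −
Point 3:
  Latitude: 5 + 5/60 + 19.49/3600 = 5.088747
  S → negative
  Lon: 59° + 27/60 + 33.1/3600 = 59 + 0.450000 + 0.009194 = 59.459194
  W ⇒ negate
Point 4:
  φ: 89 + 1/60 + 24.79/3600 = 89.023553
  S → negative
  Lon: 16′ + 15.26″ = 16.25433′; 92 + 16.25433/60 = 92.270906
  W → negative
Point 5:
  φ: 35.93′ = 0.598833°; total 73.598833
  hemisphere S, so the sign is −
  Lon: 59.597′ = 0.993283°; total 56.993283
  W ⇒ negate
Point 6:
  Lat: 73 + 10.312/60 = 73.171867
  S → negative
  λ: 25.3′ = 0.421667°; total 49.421667
  W → negative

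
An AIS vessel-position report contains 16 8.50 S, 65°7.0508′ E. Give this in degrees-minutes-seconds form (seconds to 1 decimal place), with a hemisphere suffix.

16°08′30.0″ S, 65°07′3.0″ E

Lat: fractional minutes 0.50000 × 60 = 30.000″
Longitude: 7.05080′ → 7′ and 0.05080 × 60 = 3.048″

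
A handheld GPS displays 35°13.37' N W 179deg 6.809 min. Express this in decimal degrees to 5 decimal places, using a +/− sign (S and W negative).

35.22283, -179.11348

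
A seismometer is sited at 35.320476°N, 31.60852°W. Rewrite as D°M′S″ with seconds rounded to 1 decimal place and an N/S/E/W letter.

35°19′13.7″ N, 31°36′30.7″ W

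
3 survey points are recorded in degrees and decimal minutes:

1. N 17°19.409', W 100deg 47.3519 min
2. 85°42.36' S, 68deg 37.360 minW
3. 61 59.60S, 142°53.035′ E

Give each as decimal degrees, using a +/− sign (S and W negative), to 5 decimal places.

Point 1:
  Lat: 19.409′ = 0.323483°; total 17.323483
  N ⇒ keep positive
  Longitude: 100 + 47.3519/60 = 100.789198
  W ⇒ negate
Point 2:
  φ: 85 + 42.36/60 = 85.706000
  S → negative
  Longitude: 37.36′ = 0.622667°; total 68.622667
  W ⇒ negate
Point 3:
  Latitude: 61 + 59.6/60 = 61.993333
  S ⇒ negate
  λ: 142 + 53.035/60 = 142.883917
  E → positive

1. 17.32348, -100.78920
2. -85.70600, -68.62267
3. -61.99333, 142.88392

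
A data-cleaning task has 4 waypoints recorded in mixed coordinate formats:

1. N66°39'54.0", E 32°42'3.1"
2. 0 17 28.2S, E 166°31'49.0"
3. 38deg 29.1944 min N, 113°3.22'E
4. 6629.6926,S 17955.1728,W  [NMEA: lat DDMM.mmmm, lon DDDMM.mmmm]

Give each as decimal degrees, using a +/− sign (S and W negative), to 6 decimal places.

Point 1:
  Latitude: 66° + 39/60 + 54/3600 = 66 + 0.650000 + 0.015000 = 66.6650000
  N ⇒ keep positive
  Longitude: 42′ + 3.1″ = 42.05167′; 32 + 42.05167/60 = 32.7008611
  E ⇒ keep positive
Point 2:
  Latitude: 0° + 17/60 + 28.2/3600 = 0 + 0.283333 + 0.007833 = 0.2911667
  S → negative
  Lon: 166 + 31/60 + 49/3600 = 166.5302778
  E → positive
Point 3:
  φ: 29.1944′ = 0.486573°; total 38.4865733
  N → positive
  Longitude: 3.22′ = 0.053667°; total 113.0536667
  E ⇒ keep positive
Point 4:
  Latitude: split at 2 digits → 66° and 29.6926′; 66 + 29.6926/60 = 66.4948767
  hemisphere S, so the sign is −
  Lon: degrees = first 3 digits = 179, minutes = 55.1728; 179 + 55.1728/60 = 179.9195467
  W → negative

1. 66.665000, 32.700861
2. -0.291167, 166.530278
3. 38.486573, 113.053667
4. -66.494877, -179.919547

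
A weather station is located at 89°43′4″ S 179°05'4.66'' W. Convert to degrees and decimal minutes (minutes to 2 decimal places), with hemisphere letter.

φ: seconds/60 = 0.06667; minutes = 43 + 0.06667 = 43.0667
Longitude: seconds/60 = 0.07767; minutes = 5 + 0.07767 = 5.0777

89° 43.07′ S, 179° 5.08′ W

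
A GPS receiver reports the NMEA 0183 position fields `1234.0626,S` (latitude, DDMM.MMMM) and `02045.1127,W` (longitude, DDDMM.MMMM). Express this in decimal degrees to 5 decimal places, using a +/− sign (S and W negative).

φ: degrees = first 2 digits = 12, minutes = 34.0626; 12 + 34.0626/60 = 12.567710
S ⇒ negate
Lon: degrees = first 3 digits = 20, minutes = 45.1127; 20 + 45.1127/60 = 20.751878
W → negative

-12.56771, -20.75188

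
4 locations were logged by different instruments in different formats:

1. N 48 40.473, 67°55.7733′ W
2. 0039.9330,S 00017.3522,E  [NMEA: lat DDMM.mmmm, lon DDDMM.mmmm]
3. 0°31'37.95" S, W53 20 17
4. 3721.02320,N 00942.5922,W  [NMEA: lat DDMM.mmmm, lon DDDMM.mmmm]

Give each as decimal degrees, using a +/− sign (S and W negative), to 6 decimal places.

Point 1:
  Latitude: 40.473′ = 0.674550°; total 48.6745500
  N → positive
  Longitude: 67 + 55.7733/60 = 67.9295550
  W → negative
Point 2:
  φ: degrees = first 2 digits = 0, minutes = 39.933; 0 + 39.933/60 = 0.6655500
  S → negative
  Lon: degrees = first 3 digits = 0, minutes = 17.3522; 0 + 17.3522/60 = 0.2892033
  E → positive
Point 3:
  Latitude: 0 + 31/60 + 37.95/3600 = 0.5272083
  hemisphere S, so the sign is −
  Longitude: 53 + 20/60 + 17/3600 = 53.3380556
  hemisphere W, so the sign is −
Point 4:
  Latitude: degrees = first 2 digits = 37, minutes = 21.0232; 37 + 21.0232/60 = 37.3503867
  N → positive
  Lon: split at 3 digits → 009° and 42.5922′; 9 + 42.5922/60 = 9.7098700
  hemisphere W, so the sign is −

1. 48.674550, -67.929555
2. -0.665550, 0.289203
3. -0.527208, -53.338056
4. 37.350387, -9.709870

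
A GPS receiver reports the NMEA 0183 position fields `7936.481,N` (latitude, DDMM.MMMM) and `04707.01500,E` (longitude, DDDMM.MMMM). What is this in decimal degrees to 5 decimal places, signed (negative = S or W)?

79.60802, 47.11692

Lat: split at 2 digits → 79° and 36.481′; 79 + 36.481/60 = 79.608017
N → positive
Longitude: degrees = first 3 digits = 47, minutes = 7.015; 47 + 7.015/60 = 47.116917
E → positive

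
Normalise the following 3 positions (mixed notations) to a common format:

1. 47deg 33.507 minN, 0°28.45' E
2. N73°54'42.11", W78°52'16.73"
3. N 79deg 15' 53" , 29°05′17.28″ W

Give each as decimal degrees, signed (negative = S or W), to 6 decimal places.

Point 1:
  Lat: 47 + 33.507/60 = 47.5584500
  N → positive
  Lon: 28.45′ = 0.474167°; total 0.4741667
  E → positive
Point 2:
  φ: 73 + 54/60 + 42.11/3600 = 73.9116972
  N → positive
  λ: 78° + 52/60 + 16.73/3600 = 78 + 0.866667 + 0.004647 = 78.8713139
  hemisphere W, so the sign is −
Point 3:
  Lat: 15′ + 53″ = 15.88333′; 79 + 15.88333/60 = 79.2647222
  N → positive
  Lon: 29° + 5/60 + 17.28/3600 = 29 + 0.083333 + 0.004800 = 29.0881333
  W → negative

1. 47.558450, 0.474167
2. 73.911697, -78.871314
3. 79.264722, -29.088133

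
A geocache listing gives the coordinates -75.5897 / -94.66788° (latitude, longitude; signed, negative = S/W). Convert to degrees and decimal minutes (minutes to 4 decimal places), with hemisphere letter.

Latitude is negative → S; |value| = 75.589700
Latitude: 75° + 0.589700 × 60 = 75° 35.382000′
Longitude is negative → W; |value| = 94.667880
λ: fractional part 0.667880 → 40.072800 minutes

75° 35.3820′ S, 94° 40.0728′ W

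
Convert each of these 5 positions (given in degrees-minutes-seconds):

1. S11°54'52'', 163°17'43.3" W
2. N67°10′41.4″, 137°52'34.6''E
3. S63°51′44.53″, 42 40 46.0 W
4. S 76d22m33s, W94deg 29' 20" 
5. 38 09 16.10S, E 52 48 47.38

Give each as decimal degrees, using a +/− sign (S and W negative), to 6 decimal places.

1. -11.914444, -163.295361
2. 67.178167, 137.876278
3. -63.862369, -42.679444
4. -76.375833, -94.488889
5. -38.154472, 52.813161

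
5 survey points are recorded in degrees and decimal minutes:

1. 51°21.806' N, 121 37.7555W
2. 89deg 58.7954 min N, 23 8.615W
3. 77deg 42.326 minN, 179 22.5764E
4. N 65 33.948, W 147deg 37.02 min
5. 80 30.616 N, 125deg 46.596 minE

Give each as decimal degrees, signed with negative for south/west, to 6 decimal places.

1. 51.363433, -121.629258
2. 89.979923, -23.143583
3. 77.705433, 179.376273
4. 65.565800, -147.617000
5. 80.510267, 125.776600

Point 1:
  Lat: 51 + 21.806/60 = 51.3634333
  N → positive
  Longitude: 37.7555′ = 0.629258°; total 121.6292583
  W → negative
Point 2:
  Lat: 89 + 58.7954/60 = 89.9799233
  N ⇒ keep positive
  Lon: 23 + 8.615/60 = 23.1435833
  W → negative
Point 3:
  Lat: 42.326′ = 0.705433°; total 77.7054333
  N ⇒ keep positive
  Lon: 22.5764′ = 0.376273°; total 179.3762733
  E ⇒ keep positive
Point 4:
  Latitude: 65 + 33.948/60 = 65.5658000
  N → positive
  Longitude: 147 + 37.02/60 = 147.6170000
  hemisphere W, so the sign is −
Point 5:
  Latitude: 30.616′ = 0.510267°; total 80.5102667
  N → positive
  Longitude: 46.596′ = 0.776600°; total 125.7766000
  E ⇒ keep positive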